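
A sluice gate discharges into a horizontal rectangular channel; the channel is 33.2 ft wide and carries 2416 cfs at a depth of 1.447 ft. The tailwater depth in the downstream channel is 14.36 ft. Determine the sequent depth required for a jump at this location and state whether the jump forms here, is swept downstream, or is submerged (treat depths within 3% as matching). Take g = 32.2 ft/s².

q = Q/b = 2416/33.2 = 72.77 ft²/s; V₁ = q/y₁ = 50.29 ft/s. Fr₁ = V₁/√(g·y₁) = 7.368.
Sequent-depth ratio: y₂/y₁ = ½[√(1 + 8Fr₁²) − 1] = ½[√435.26 − 1] = 9.931.
y₂ = 9.931 × 1.447 = 14.37 ft.
Tailwater y_tw = 14.36 ft: y_tw ≈ y₂, so the jump forms here.

y₂ = 14.37 ft; the jump forms here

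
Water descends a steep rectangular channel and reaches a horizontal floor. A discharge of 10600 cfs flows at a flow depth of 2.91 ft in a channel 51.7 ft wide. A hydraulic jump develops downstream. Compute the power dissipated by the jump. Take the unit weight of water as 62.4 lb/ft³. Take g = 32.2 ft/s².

P = 60921 hp

q = Q/b = 10600/51.7 = 205 ft²/s; V₁ = q/y₁ = 70.5 ft/s. Fr₁ = V₁/√(g·y₁) = 7.28.
By Bélanger, y₂/y₁ = ½[√(1 + 8Fr₁²) − 1] = ½[√424.8 − 1] = 9.81.
y₂ = 9.81 × 2.91 = 28.5 ft.
Head loss: ΔE = (y₂ − y₁)³/(4y₁y₂) = (28.5 − 2.91)³/(4×2.91×28.5) = 16825/332 = 50.7 ft.
P = γ·Q·ΔE/550 = 62.4 × 10600 × 50.7 / 550 = 60921 hp.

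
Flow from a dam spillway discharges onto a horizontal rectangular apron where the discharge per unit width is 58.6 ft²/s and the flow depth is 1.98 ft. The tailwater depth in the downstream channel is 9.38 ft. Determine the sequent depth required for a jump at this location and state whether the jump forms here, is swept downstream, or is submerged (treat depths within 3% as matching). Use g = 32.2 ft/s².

y₂ = 9.44 ft; the jump forms here

V₁ = q/y₁ = 58.6/1.98 = 29.6 ft/s. Fr₁ = V₁/√(g·y₁) = 29.6/√(32.2×1.98) = 3.71.
Conjugate-depth relation: y₂/y₁ = ½[√(1 + 8Fr₁²) − 1] = ½[√110.9 − 1] = 4.77.
y₂ = 4.77 × 1.98 = 9.44 ft.
Tailwater y_tw = 9.38 ft: y_tw ≈ y₂, so the jump forms here.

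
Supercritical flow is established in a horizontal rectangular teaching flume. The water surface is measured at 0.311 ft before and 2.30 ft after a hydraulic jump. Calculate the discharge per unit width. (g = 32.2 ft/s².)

For a rectangular channel the momentum equation gives q² = ½·g·y₁·y₂·(y₁ + y₂) = ½×32.2×0.311×2.30×2.61 = 30.1.
q = √30.1 = 5.48 ft²/s.

q = 5.48 ft²/s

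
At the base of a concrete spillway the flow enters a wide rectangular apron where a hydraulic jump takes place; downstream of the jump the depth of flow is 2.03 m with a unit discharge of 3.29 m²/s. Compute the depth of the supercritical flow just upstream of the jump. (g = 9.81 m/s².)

V₂ = q/y₂ = 3.29/2.03 = 1.62 m/s; Fr₂ = V₂/√(g·y₂) = 0.363.
The Bélanger relation is symmetric: y₁/y₂ = ½[√(1 + 8Fr₂²) − 1] = ½[√2.055 − 1] = 0.217.
y₁ = 0.217 × 2.03 = 0.440 m.

y₁ = 0.440 m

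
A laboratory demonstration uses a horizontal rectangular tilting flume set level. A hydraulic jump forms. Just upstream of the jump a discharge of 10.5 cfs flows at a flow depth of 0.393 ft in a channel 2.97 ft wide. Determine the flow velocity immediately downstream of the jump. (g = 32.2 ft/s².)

V₂ = 2.89 ft/s

q = Q/b = 10.5/2.97 = 3.54 ft²/s; V₁ = q/y₁ = 9.00 ft/s. Fr₁ = V₁/√(g·y₁) = 2.53.
From the momentum equation for a rectangular channel, y₂/y₁ = ½[√(1 + 8Fr₁²) − 1] = ½[√52.16 − 1] = 3.11.
y₂ = 3.11 × 0.393 = 1.22 ft.
V₂ = q/y₂ = 3.54/1.22 = 2.89 ft/s.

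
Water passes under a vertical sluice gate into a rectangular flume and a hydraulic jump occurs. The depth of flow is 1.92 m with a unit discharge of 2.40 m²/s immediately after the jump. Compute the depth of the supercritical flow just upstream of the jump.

V₂ = q/y₂ = 2.40/1.92 = 1.25 m/s; Fr₂ = V₂/√(g·y₂) = 0.288.
Since the conjugate-depth ratio holds either way, y₁/y₂ = ½[√(1 + 8Fr₂²) − 1] = ½[√1.664 − 1] = 0.145.
y₁ = 0.145 × 1.92 = 0.278 m.

y₁ = 0.278 m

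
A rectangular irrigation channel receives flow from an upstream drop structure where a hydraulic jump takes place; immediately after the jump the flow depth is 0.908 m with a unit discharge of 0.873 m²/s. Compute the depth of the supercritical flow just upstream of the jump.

y₁ = 0.160 m

V₂ = q/y₂ = 0.873/0.908 = 0.961 m/s; Fr₂ = V₂/√(g·y₂) = 0.322.
Applying the sequent-depth relation in reverse, y₁/y₂ = ½[√(1 + 8Fr₂²) − 1] = ½[√1.830 − 1] = 0.176.
y₁ = 0.176 × 0.908 = 0.160 m.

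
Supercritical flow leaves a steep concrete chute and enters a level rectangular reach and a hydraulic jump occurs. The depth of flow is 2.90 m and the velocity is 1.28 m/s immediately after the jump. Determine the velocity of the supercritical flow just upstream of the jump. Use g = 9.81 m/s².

V₁ = 12.3 m/s

Fr₂ = V₂/√(g·y₂) = 1.28/√(9.81×2.90) = 0.240.
Since the conjugate-depth ratio holds either way, y₁/y₂ = ½[√(1 + 8Fr₂²) − 1] = ½[√1.461 − 1] = 0.104.
y₁ = 0.104 × 2.90 = 0.302 m.
V₁ = q/y₁ = 3.71/0.302 = 12.3 m/s.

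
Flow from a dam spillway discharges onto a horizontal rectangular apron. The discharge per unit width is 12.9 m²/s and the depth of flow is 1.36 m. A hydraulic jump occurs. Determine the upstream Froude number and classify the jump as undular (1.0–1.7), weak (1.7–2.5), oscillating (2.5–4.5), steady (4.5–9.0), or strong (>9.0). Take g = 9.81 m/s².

V₁ = q/y₁ = 12.9/1.36 = 9.49 m/s. Fr₁ = V₁/√(g·y₁) = 9.49/√(9.81×1.36) = 2.60.
Fr₁ = 2.60 lies in the oscillating range.

Fr₁ = 2.60; oscillating jump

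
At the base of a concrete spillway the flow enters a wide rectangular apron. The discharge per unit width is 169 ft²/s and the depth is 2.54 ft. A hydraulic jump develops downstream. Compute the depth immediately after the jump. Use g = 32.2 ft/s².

y₂ = 25.2 ft

V₁ = q/y₁ = 169/2.54 = 66.5 ft/s. Fr₁ = V₁/√(g·y₁) = 66.5/√(32.2×2.54) = 7.36.
Conjugate-depth relation: y₂/y₁ = ½[√(1 + 8Fr₁²) − 1] = ½[√434.0 − 1] = 9.92.
y₂ = 9.92 × 2.54 = 25.2 ft.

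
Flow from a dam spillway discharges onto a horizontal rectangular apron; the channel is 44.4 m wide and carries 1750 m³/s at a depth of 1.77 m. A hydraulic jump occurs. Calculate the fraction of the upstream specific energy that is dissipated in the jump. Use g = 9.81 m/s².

q = Q/b = 1750/44.4 = 39.4 m²/s; V₁ = q/y₁ = 22.3 m/s. Fr₁ = V₁/√(g·y₁) = 5.34.
Conjugate-depth relation: y₂/y₁ = ½[√(1 + 8Fr₁²) − 1] = ½[√229.5 − 1] = 7.07.
y₂ = 7.07 × 1.77 = 12.5 m.
E₁ = y₁ + V₁²/2g = 27.0 m. ΔE = (y₂ − y₁)³/(4y₁y₂) = 14.0 m. ΔE/E₁ = 14.0/27.0 = 0.518.

ΔE/E₁ = 0.518 (51.8%)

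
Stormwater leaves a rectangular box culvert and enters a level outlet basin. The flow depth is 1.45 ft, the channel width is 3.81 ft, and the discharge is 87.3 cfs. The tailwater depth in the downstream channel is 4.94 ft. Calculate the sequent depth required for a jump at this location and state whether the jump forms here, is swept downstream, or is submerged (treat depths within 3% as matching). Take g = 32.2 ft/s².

y₂ = 4.07 ft; the jump is submerged

q = Q/b = 87.3/3.81 = 22.9 ft²/s; V₁ = q/y₁ = 15.8 ft/s. Fr₁ = V₁/√(g·y₁) = 2.31.
Bélanger equation: y₂/y₁ = ½[√(1 + 8Fr₁²) − 1] = ½[√43.79 − 1] = 2.81.
y₂ = 2.81 × 1.45 = 4.07 ft.
Tailwater y_tw = 4.94 ft: y_tw > y₂, so the jump is submerged.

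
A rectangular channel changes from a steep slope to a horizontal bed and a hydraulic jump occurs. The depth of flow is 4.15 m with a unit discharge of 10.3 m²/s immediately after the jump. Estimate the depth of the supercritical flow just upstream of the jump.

V₂ = q/y₂ = 10.3/4.15 = 2.48 m/s; Fr₂ = V₂/√(g·y₂) = 0.389.
From the momentum equation (using Fr₂), y₁/y₂ = ½[√(1 + 8Fr₂²) − 1] = ½[√2.210 − 1] = 0.243.
y₁ = 0.243 × 4.15 = 1.01 m.

y₁ = 1.01 m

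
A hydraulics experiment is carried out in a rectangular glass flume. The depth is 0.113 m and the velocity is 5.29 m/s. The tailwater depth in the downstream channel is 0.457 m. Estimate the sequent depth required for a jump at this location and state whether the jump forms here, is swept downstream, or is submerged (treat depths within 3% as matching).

y₂ = 0.748 m; the jump is swept downstream

Fr₁ = V₁/√(g·y₁) = 5.29/√(9.81×0.113) = 5.02.
Sequent-depth ratio: y₂/y₁ = ½[√(1 + 8Fr₁²) − 1] = ½[√203.0 − 1] = 6.62.
y₂ = 6.62 × 0.113 = 0.748 m.
Tailwater y_tw = 0.457 m: y_tw < y₂, so the jump is swept downstream.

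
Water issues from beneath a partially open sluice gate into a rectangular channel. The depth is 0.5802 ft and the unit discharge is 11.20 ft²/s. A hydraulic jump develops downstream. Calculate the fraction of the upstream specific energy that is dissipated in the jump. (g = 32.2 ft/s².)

ΔE/E₁ = 0.441 (44.1%)

V₁ = q/y₁ = 11.20/0.5802 = 19.30 ft/s. Fr₁ = V₁/√(g·y₁) = 19.30/√(32.2×0.5802) = 4.466.
Sequent-depth ratio: y₂/y₁ = ½[√(1 + 8Fr₁²) − 1] = ½[√160.56 − 1] = 5.836.
y₂ = 5.836 × 0.5802 = 3.386 ft.
E₁ = y₁ + V₁²/2g = 6.366 ft. ΔE = (y₂ − y₁)³/(4y₁y₂) = 2.811 ft. ΔE/E₁ = 2.811/6.366 = 0.441.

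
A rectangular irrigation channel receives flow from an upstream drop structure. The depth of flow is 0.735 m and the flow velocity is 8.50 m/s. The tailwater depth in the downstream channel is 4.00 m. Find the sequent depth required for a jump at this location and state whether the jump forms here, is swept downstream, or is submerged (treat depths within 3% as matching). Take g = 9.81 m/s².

y₂ = 2.94 m; the jump is submerged

Fr₁ = V₁/√(g·y₁) = 8.50/√(9.81×0.735) = 3.17.
From the momentum equation for a rectangular channel, y₂/y₁ = ½[√(1 + 8Fr₁²) − 1] = ½[√81.16 − 1] = 4.00.
y₂ = 4.00 × 0.735 = 2.94 m.
Tailwater y_tw = 4.00 m: y_tw > y₂, so the jump is submerged.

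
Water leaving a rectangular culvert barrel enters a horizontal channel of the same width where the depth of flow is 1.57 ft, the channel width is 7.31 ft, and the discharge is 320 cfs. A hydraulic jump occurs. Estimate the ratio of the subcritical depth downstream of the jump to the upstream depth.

y₂/y₁ = 5.07

q = Q/b = 320/7.31 = 43.8 ft²/s; V₁ = q/y₁ = 27.9 ft/s. Fr₁ = V₁/√(g·y₁) = 3.92.
By Bélanger, y₂/y₁ = ½[√(1 + 8Fr₁²) − 1] = ½[√124.0 − 1] = 5.07.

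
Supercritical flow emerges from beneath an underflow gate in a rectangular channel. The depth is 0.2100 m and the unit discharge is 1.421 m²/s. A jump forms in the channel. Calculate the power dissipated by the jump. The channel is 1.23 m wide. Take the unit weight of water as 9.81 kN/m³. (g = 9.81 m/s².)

V₁ = q/y₁ = 1.421/0.2100 = 6.767 m/s. Fr₁ = V₁/√(g·y₁) = 6.767/√(9.81×0.2100) = 4.714.
Bélanger equation: y₂/y₁ = ½[√(1 + 8Fr₁²) − 1] = ½[√178.81 − 1] = 6.186.
y₂ = 6.186 × 0.2100 = 1.299 m.
Head loss: ΔE = (y₂ − y₁)³/(4y₁y₂) = (1.299 − 0.2100)³/(4×0.2100×1.299) = 1.292/1.091 = 1.184 m.
Q = q·b = 1.421 × 1.23 = 1.748 m³/s. P = γ·Q·ΔE = 9.81 × 1.748 × 1.184 = 20.30 kW.

P = 20.30 kW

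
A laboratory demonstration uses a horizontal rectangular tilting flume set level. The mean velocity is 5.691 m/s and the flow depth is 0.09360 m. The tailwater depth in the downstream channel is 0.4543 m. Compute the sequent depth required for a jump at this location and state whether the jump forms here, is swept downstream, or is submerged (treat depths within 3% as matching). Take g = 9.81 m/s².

y₂ = 0.7407 m; the jump is swept downstream

Fr₁ = V₁/√(g·y₁) = 5.691/√(9.81×0.09360) = 5.939.
From the momentum equation for a rectangular channel, y₂/y₁ = ½[√(1 + 8Fr₁²) − 1] = ½[√283.18 − 1] = 7.914.
y₂ = 7.914 × 0.09360 = 0.7407 m.
Tailwater y_tw = 0.4543 m: y_tw < y₂, so the jump is swept downstream.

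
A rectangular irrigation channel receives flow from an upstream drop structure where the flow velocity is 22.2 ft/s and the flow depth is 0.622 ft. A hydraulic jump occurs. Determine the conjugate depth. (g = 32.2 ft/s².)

Fr₁ = V₁/√(g·y₁) = 22.2/√(32.2×0.622) = 4.96.
Conjugate-depth relation: y₂/y₁ = ½[√(1 + 8Fr₁²) − 1] = ½[√197.9 − 1] = 6.53.
y₂ = 6.53 × 0.622 = 4.06 ft.

y₂ = 4.06 ft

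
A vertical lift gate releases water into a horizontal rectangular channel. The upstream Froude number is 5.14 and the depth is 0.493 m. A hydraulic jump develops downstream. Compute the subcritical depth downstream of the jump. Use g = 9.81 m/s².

Fr₁ = 5.14 (given).
Bélanger equation: y₂/y₁ = ½[√(1 + 8Fr₁²) − 1] = ½[√212.4 − 1] = 6.79.
y₂ = 6.79 × 0.493 = 3.35 m.

y₂ = 3.35 m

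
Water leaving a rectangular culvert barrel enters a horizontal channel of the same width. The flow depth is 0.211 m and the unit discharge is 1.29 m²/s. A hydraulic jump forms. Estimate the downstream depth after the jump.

V₁ = q/y₁ = 1.29/0.211 = 6.11 m/s. Fr₁ = V₁/√(g·y₁) = 6.11/√(9.81×0.211) = 4.25.
From the momentum equation for a rectangular channel, y₂/y₁ = ½[√(1 + 8Fr₁²) − 1] = ½[√145.5 − 1] = 5.53.
y₂ = 5.53 × 0.211 = 1.17 m.

y₂ = 1.17 m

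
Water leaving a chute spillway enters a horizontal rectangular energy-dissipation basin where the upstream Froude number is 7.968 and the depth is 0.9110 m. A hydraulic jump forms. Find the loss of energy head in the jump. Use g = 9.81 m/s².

ΔE = 19.76 m

Fr₁ = 7.968 (given).
From the momentum equation for a rectangular channel, y₂/y₁ = ½[√(1 + 8Fr₁²) − 1] = ½[√508.91 − 1] = 10.78.
y₂ = 10.78 × 0.9110 = 9.820 m.
V₁ = Fr₁·√(g·y₁) = 7.968×√(9.81×0.9110) = 23.82 m/s; q = V₁·y₁ = 21.70 m²/s. V₂ = q/y₂ = 21.70/9.820 = 2.210 m/s. E₁ = y₁ + V₁²/2g = 29.83 m; E₂ = y₂ + V₂²/2g = 10.07 m. ΔE = E₁ − E₂ = 19.76 m.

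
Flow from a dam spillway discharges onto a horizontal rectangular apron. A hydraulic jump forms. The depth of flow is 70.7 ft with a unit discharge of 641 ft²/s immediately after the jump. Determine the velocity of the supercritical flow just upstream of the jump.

V₁ = 134 ft/s

V₂ = q/y₂ = 641/70.7 = 9.07 ft/s; Fr₂ = V₂/√(g·y₂) = 0.190.
From the momentum equation (using Fr₂), y₁/y₂ = ½[√(1 + 8Fr₂²) − 1] = ½[√1.289 − 1] = 0.0676.
y₁ = 0.0676 × 70.7 = 4.78 ft.
V₁ = q/y₁ = 641/4.78 = 134 ft/s.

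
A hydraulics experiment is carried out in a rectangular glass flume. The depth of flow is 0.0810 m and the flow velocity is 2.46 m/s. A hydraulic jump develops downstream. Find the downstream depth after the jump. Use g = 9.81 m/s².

y₂ = 0.278 m

Fr₁ = V₁/√(g·y₁) = 2.46/√(9.81×0.0810) = 2.76.
Bélanger equation: y₂/y₁ = ½[√(1 + 8Fr₁²) − 1] = ½[√61.93 − 1] = 3.43.
y₂ = 3.43 × 0.0810 = 0.278 m.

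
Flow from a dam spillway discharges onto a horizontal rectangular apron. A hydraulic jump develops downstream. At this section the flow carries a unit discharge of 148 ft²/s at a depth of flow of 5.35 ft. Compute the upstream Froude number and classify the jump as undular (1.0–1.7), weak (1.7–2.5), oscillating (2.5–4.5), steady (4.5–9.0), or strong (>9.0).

Fr₁ = 2.11; weak jump

V₁ = q/y₁ = 148/5.35 = 27.7 ft/s. Fr₁ = V₁/√(g·y₁) = 27.7/√(32.2×5.35) = 2.11.
Fr₁ = 2.11 lies in the weak range.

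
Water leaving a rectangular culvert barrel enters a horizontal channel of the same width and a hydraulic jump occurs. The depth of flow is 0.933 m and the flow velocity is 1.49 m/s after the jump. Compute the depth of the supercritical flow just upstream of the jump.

Fr₂ = V₂/√(g·y₂) = 1.49/√(9.81×0.933) = 0.493.
From the momentum equation (using Fr₂), y₁/y₂ = ½[√(1 + 8Fr₂²) − 1] = ½[√2.940 − 1] = 0.357.
y₁ = 0.357 × 0.933 = 0.333 m.

y₁ = 0.333 m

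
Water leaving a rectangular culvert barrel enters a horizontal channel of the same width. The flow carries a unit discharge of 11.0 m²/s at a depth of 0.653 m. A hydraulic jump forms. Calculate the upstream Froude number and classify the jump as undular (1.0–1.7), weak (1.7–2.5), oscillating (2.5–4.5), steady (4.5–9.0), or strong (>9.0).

Fr₁ = 6.66; steady jump

V₁ = q/y₁ = 11.0/0.653 = 16.8 m/s. Fr₁ = V₁/√(g·y₁) = 16.8/√(9.81×0.653) = 6.66.
Fr₁ = 6.66 lies in the steady range.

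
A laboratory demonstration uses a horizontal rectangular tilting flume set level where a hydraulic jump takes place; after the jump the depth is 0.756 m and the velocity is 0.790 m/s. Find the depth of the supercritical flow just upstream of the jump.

y₁ = 0.111 m

Fr₂ = V₂/√(g·y₂) = 0.790/√(9.81×0.756) = 0.290.
From the momentum equation (using Fr₂), y₁/y₂ = ½[√(1 + 8Fr₂²) − 1] = ½[√1.673 − 1] = 0.147.
y₁ = 0.147 × 0.756 = 0.111 m.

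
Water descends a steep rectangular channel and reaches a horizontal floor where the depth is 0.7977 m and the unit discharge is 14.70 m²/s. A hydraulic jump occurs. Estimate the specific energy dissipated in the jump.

ΔE = 10.84 m

V₁ = q/y₁ = 14.70/0.7977 = 18.43 m/s. Fr₁ = V₁/√(g·y₁) = 18.43/√(9.81×0.7977) = 6.588.
By Bélanger, y₂/y₁ = ½[√(1 + 8Fr₁²) − 1] = ½[√348.17 − 1] = 8.830.
y₂ = 8.830 × 0.7977 = 7.043 m.
V₂ = q/y₂ = 14.70/7.043 = 2.087 m/s. E₁ = y₁ + V₁²/2g = 18.11 m; E₂ = y₂ + V₂²/2g = 7.265 m. ΔE = E₁ − E₂ = 10.84 m.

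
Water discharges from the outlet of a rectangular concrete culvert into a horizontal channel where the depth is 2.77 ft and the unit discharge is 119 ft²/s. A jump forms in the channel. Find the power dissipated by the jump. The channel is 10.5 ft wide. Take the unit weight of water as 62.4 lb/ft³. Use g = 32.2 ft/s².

P = 2003 hp

V₁ = q/y₁ = 119/2.77 = 43.0 ft/s. Fr₁ = V₁/√(g·y₁) = 43.0/√(32.2×2.77) = 4.55.
Conjugate-depth relation: y₂/y₁ = ½[√(1 + 8Fr₁²) − 1] = ½[√166.5 − 1] = 5.95.
y₂ = 5.95 × 2.77 = 16.5 ft.
V₂ = q/y₂ = 119/16.5 = 7.22 ft/s. E₁ = y₁ + V₁²/2g = 31.4 ft; E₂ = y₂ + V₂²/2g = 17.3 ft. ΔE = E₁ − E₂ = 14.1 ft.
Q = q·b = 119 × 10.5 = 1250 cfs. P = γ·Q·ΔE/550 = 62.4 × 1250 × 14.1 / 550 = 2003 hp.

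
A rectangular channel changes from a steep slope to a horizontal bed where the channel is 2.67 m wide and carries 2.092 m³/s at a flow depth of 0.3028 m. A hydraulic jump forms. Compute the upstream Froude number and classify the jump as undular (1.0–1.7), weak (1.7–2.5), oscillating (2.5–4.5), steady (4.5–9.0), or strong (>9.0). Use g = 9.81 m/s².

q = Q/b = 2.092/2.67 = 0.7835 m²/s; V₁ = q/y₁ = 2.588 m/s. Fr₁ = V₁/√(g·y₁) = 1.501.
Fr₁ = 1.501 lies in the undular range.

Fr₁ = 1.501; undular jump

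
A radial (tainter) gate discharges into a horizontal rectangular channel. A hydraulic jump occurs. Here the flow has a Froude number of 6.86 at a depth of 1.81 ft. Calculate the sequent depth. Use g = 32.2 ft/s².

Fr₁ = 6.86 (given).
Sequent-depth ratio: y₂/y₁ = ½[√(1 + 8Fr₁²) − 1] = ½[√377.5 − 1] = 9.21.
y₂ = 9.21 × 1.81 = 16.7 ft.

y₂ = 16.7 ft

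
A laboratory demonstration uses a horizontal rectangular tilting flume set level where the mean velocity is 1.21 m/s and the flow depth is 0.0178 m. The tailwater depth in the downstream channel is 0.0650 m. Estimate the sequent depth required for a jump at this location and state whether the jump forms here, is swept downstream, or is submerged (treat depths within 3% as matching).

y₂ = 0.0645 m; the jump forms here

Fr₁ = V₁/√(g·y₁) = 1.21/√(9.81×0.0178) = 2.90.
Bélanger equation: y₂/y₁ = ½[√(1 + 8Fr₁²) − 1] = ½[√68.08 − 1] = 3.63.
y₂ = 3.63 × 0.0178 = 0.0645 m.
Tailwater y_tw = 0.0650 m: y_tw ≈ y₂, so the jump forms here.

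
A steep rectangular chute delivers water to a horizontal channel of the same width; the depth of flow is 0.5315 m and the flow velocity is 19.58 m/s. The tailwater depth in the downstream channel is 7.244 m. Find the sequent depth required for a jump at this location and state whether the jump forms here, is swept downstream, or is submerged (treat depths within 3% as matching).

Fr₁ = V₁/√(g·y₁) = 19.58/√(9.81×0.5315) = 8.575.
By Bélanger, y₂/y₁ = ½[√(1 + 8Fr₁²) − 1] = ½[√589.22 − 1] = 11.64.
y₂ = 11.64 × 0.5315 = 6.185 m.
Tailwater y_tw = 7.244 m: y_tw > y₂, so the jump is submerged.

y₂ = 6.185 m; the jump is submerged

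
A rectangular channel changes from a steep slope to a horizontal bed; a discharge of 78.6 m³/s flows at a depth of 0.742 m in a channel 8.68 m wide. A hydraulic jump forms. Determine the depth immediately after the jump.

y₂ = 4.39 m

q = Q/b = 78.6/8.68 = 9.06 m²/s; V₁ = q/y₁ = 12.2 m/s. Fr₁ = V₁/√(g·y₁) = 4.52.
Sequent-depth ratio: y₂/y₁ = ½[√(1 + 8Fr₁²) − 1] = ½[√164.7 − 1] = 5.92.
y₂ = 5.92 × 0.742 = 4.39 m.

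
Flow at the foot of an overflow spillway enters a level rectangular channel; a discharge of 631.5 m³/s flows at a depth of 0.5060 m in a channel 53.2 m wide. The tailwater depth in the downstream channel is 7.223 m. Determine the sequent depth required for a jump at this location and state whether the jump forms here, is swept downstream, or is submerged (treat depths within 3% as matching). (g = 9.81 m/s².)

q = Q/b = 631.5/53.2 = 11.87 m²/s; V₁ = q/y₁ = 23.46 m/s. Fr₁ = V₁/√(g·y₁) = 10.53.
From the momentum equation for a rectangular channel, y₂/y₁ = ½[√(1 + 8Fr₁²) − 1] = ½[√887.94 − 1] = 14.40.
y₂ = 14.40 × 0.5060 = 7.286 m.
Tailwater y_tw = 7.223 m: y_tw ≈ y₂, so the jump forms here.

y₂ = 7.286 m; the jump forms here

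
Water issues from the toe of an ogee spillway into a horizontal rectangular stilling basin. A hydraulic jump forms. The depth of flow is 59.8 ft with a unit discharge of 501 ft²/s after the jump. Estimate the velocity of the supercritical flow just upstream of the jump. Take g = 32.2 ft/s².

V₂ = q/y₂ = 501/59.8 = 8.38 ft/s; Fr₂ = V₂/√(g·y₂) = 0.191.
The Bélanger relation is symmetric: y₁/y₂ = ½[√(1 + 8Fr₂²) − 1] = ½[√1.292 − 1] = 0.0682.
y₁ = 0.0682 × 59.8 = 4.08 ft.
V₁ = q/y₁ = 501/4.08 = 123 ft/s.

V₁ = 123 ft/s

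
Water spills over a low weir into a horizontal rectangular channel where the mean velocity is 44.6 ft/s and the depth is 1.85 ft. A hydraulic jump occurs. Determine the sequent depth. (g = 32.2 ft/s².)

Fr₁ = V₁/√(g·y₁) = 44.6/√(32.2×1.85) = 5.78.
From the momentum equation for a rectangular channel, y₂/y₁ = ½[√(1 + 8Fr₁²) − 1] = ½[√268.1 − 1] = 7.69.
y₂ = 7.69 × 1.85 = 14.2 ft.

y₂ = 14.2 ft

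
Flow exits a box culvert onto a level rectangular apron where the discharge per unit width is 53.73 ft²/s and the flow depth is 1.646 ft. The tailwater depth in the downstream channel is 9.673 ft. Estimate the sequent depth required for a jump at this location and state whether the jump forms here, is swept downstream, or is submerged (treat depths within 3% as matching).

V₁ = q/y₁ = 53.73/1.646 = 32.64 ft/s. Fr₁ = V₁/√(g·y₁) = 32.64/√(32.2×1.646) = 4.484.
Conjugate-depth relation: y₂/y₁ = ½[√(1 + 8Fr₁²) − 1] = ½[√161.83 − 1] = 5.861.
y₂ = 5.861 × 1.646 = 9.647 ft.
Tailwater y_tw = 9.673 ft: y_tw ≈ y₂, so the jump forms here.

y₂ = 9.647 ft; the jump forms here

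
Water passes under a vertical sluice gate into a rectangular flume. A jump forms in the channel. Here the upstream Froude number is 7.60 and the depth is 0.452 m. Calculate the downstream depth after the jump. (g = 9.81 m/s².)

y₂ = 4.64 m

Fr₁ = 7.60 (given).
By Bélanger, y₂/y₁ = ½[√(1 + 8Fr₁²) − 1] = ½[√463.1 − 1] = 10.3.
y₂ = 10.3 × 0.452 = 4.64 m.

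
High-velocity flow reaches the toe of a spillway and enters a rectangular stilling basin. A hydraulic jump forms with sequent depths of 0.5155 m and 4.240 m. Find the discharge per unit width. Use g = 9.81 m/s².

q = 7.140 m²/s

For a rectangular channel the momentum equation gives q² = ½·g·y₁·y₂·(y₁ + y₂) = ½×9.81×0.5155×4.240×4.756 = 50.98.
q = √50.98 = 7.140 m²/s.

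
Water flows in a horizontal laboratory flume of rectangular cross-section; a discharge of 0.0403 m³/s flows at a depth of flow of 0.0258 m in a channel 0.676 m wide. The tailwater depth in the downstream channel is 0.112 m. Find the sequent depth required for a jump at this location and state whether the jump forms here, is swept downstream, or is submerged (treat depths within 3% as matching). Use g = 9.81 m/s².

q = Q/b = 0.0403/0.676 = 0.0596 m²/s; V₁ = q/y₁ = 2.31 m/s. Fr₁ = V₁/√(g·y₁) = 4.59.
Conjugate-depth relation: y₂/y₁ = ½[√(1 + 8Fr₁²) − 1] = ½[√169.8 − 1] = 6.01.
y₂ = 6.01 × 0.0258 = 0.155 m.
Tailwater y_tw = 0.112 m: y_tw < y₂, so the jump is swept downstream.

y₂ = 0.155 m; the jump is swept downstream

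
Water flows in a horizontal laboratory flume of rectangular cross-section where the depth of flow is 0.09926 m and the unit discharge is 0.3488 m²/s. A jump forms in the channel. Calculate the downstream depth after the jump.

y₂ = 0.4527 m

V₁ = q/y₁ = 0.3488/0.09926 = 3.514 m/s. Fr₁ = V₁/√(g·y₁) = 3.514/√(9.81×0.09926) = 3.561.
Sequent-depth ratio: y₂/y₁ = ½[√(1 + 8Fr₁²) − 1] = ½[√102.45 − 1] = 4.561.
y₂ = 4.561 × 0.09926 = 0.4527 m.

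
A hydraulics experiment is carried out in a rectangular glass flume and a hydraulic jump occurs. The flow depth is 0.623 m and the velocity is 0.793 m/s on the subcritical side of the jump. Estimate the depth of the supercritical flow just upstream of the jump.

Fr₂ = V₂/√(g·y₂) = 0.793/√(9.81×0.623) = 0.321.
Since the conjugate-depth ratio holds either way, y₁/y₂ = ½[√(1 + 8Fr₂²) − 1] = ½[√1.823 − 1] = 0.175.
y₁ = 0.175 × 0.623 = 0.109 m.

y₁ = 0.109 m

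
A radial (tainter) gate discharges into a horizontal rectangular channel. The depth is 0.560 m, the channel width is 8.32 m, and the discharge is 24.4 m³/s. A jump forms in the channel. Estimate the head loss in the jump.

ΔE = 0.254 m

q = Q/b = 24.4/8.32 = 2.93 m²/s; V₁ = q/y₁ = 5.24 m/s. Fr₁ = V₁/√(g·y₁) = 2.23.
Sequent-depth ratio: y₂/y₁ = ½[√(1 + 8Fr₁²) − 1] = ½[√40.94 − 1] = 2.70.
y₂ = 2.70 × 0.560 = 1.51 m.
V₂ = q/y₂ = 2.93/1.51 = 1.94 m/s. E₁ = y₁ + V₁²/2g = 1.96 m; E₂ = y₂ + V₂²/2g = 1.70 m. ΔE = E₁ − E₂ = 0.254 m.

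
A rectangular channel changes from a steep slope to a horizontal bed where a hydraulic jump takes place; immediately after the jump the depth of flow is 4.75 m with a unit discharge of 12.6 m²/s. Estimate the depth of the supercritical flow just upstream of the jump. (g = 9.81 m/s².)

y₁ = 1.15 m

V₂ = q/y₂ = 12.6/4.75 = 2.65 m/s; Fr₂ = V₂/√(g·y₂) = 0.389.
Applying the sequent-depth relation in reverse, y₁/y₂ = ½[√(1 + 8Fr₂²) − 1] = ½[√2.208 − 1] = 0.243.
y₁ = 0.243 × 4.75 = 1.15 m.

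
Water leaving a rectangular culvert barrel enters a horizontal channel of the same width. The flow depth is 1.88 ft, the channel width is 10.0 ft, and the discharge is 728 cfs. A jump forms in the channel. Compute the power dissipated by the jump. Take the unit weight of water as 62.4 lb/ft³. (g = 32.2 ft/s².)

q = Q/b = 728/10.0 = 72.8 ft²/s; V₁ = q/y₁ = 38.7 ft/s. Fr₁ = V₁/√(g·y₁) = 4.98.
Bélanger equation: y₂/y₁ = ½[√(1 + 8Fr₁²) − 1] = ½[√199.2 − 1] = 6.56.
y₂ = 6.56 × 1.88 = 12.3 ft.
Head loss: ΔE = (y₂ − y₁)³/(4y₁y₂) = (12.3 − 1.88)³/(4×1.88×12.3) = 1140/92.7 = 12.3 ft.
P = γ·Q·ΔE/550 = 62.4 × 728 × 12.3 / 550 = 1016 hp.

P = 1016 hp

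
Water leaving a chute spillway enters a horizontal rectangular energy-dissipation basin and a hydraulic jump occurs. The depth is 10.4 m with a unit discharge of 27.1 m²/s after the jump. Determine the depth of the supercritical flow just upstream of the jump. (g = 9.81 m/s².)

V₂ = q/y₂ = 27.1/10.4 = 2.61 m/s; Fr₂ = V₂/√(g·y₂) = 0.258.
Since the conjugate-depth ratio holds either way, y₁/y₂ = ½[√(1 + 8Fr₂²) − 1] = ½[√1.532 − 1] = 0.119.
y₁ = 0.119 × 10.4 = 1.24 m.

y₁ = 1.24 m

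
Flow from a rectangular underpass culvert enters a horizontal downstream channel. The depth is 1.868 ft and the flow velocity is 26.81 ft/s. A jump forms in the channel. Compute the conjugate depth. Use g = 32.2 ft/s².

Fr₁ = V₁/√(g·y₁) = 26.81/√(32.2×1.868) = 3.457.
From the momentum equation for a rectangular channel, y₂/y₁ = ½[√(1 + 8Fr₁²) − 1] = ½[√96.598 − 1] = 4.414.
y₂ = 4.414 × 1.868 = 8.246 ft.

y₂ = 8.246 ft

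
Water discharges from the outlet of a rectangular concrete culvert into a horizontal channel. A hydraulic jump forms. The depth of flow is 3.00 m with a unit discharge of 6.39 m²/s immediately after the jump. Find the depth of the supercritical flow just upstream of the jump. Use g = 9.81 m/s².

y₁ = 0.742 m

V₂ = q/y₂ = 6.39/3.00 = 2.13 m/s; Fr₂ = V₂/√(g·y₂) = 0.393.
Applying the sequent-depth relation in reverse, y₁/y₂ = ½[√(1 + 8Fr₂²) − 1] = ½[√2.233 − 1] = 0.247.
y₁ = 0.247 × 3.00 = 0.742 m.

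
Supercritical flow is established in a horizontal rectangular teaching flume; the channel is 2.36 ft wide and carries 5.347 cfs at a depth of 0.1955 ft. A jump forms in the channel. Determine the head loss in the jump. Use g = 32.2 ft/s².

ΔE = 1.041 ft

q = Q/b = 5.347/2.36 = 2.266 ft²/s; V₁ = q/y₁ = 11.59 ft/s. Fr₁ = V₁/√(g·y₁) = 4.619.
Sequent-depth ratio: y₂/y₁ = ½[√(1 + 8Fr₁²) − 1] = ½[√171.68 − 1] = 6.051.
y₂ = 6.051 × 0.1955 = 1.183 ft.
V₂ = q/y₂ = 2.266/1.183 = 1.915 ft/s. E₁ = y₁ + V₁²/2g = 2.281 ft; E₂ = y₂ + V₂²/2g = 1.240 ft. ΔE = E₁ − E₂ = 1.041 ft.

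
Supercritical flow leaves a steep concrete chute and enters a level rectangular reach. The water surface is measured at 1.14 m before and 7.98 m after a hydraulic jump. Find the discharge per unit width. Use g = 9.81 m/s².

q = 20.2 m²/s

For a rectangular channel the momentum equation gives q² = ½·g·y₁·y₂·(y₁ + y₂) = ½×9.81×1.14×7.98×9.12 = 407.
q = √407 = 20.2 m²/s.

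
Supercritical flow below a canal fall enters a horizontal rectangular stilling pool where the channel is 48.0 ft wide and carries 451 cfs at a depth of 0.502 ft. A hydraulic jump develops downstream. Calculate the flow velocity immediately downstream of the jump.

q = Q/b = 451/48.0 = 9.40 ft²/s; V₁ = q/y₁ = 18.7 ft/s. Fr₁ = V₁/√(g·y₁) = 4.66.
From the momentum equation for a rectangular channel, y₂/y₁ = ½[√(1 + 8Fr₁²) − 1] = ½[√174.4 − 1] = 6.10.
y₂ = 6.10 × 0.502 = 3.06 ft.
V₂ = q/y₂ = 9.40/3.06 = 3.07 ft/s.

V₂ = 3.07 ft/s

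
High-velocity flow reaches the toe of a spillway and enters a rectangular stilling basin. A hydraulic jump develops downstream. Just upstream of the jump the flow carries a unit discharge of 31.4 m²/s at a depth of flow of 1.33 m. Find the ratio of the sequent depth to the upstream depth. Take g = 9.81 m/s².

y₂/y₁ = 8.76

V₁ = q/y₁ = 31.4/1.33 = 23.6 m/s. Fr₁ = V₁/√(g·y₁) = 23.6/√(9.81×1.33) = 6.54.
From the momentum equation for a rectangular channel, y₂/y₁ = ½[√(1 + 8Fr₁²) − 1] = ½[√342.8 − 1] = 8.76.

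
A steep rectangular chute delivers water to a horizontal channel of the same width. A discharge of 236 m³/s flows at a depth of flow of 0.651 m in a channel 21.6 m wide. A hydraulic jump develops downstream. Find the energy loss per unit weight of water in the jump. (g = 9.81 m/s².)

q = Q/b = 236/21.6 = 10.9 m²/s; V₁ = q/y₁ = 16.8 m/s. Fr₁ = V₁/√(g·y₁) = 6.64.
Bélanger equation: y₂/y₁ = ½[√(1 + 8Fr₁²) − 1] = ½[√353.9 − 1] = 8.91.
y₂ = 8.91 × 0.651 = 5.80 m.
V₂ = q/y₂ = 10.9/5.80 = 1.88 m/s. E₁ = y₁ + V₁²/2g = 15.0 m; E₂ = y₂ + V₂²/2g = 5.98 m. ΔE = E₁ − E₂ = 9.03 m.

ΔE = 9.03 m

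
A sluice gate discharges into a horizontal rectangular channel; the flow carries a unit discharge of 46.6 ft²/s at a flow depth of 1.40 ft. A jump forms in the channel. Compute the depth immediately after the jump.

V₁ = q/y₁ = 46.6/1.40 = 33.3 ft/s. Fr₁ = V₁/√(g·y₁) = 33.3/√(32.2×1.40) = 4.96.
From the momentum equation for a rectangular channel, y₂/y₁ = ½[√(1 + 8Fr₁²) − 1] = ½[√197.6 − 1] = 6.53.
y₂ = 6.53 × 1.40 = 9.14 ft.

y₂ = 9.14 ft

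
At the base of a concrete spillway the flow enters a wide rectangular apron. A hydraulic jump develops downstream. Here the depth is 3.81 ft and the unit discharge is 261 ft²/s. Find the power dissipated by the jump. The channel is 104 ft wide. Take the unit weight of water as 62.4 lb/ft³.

P = 135927 hp

V₁ = q/y₁ = 261/3.81 = 68.5 ft/s. Fr₁ = V₁/√(g·y₁) = 68.5/√(32.2×3.81) = 6.18.
Bélanger equation: y₂/y₁ = ½[√(1 + 8Fr₁²) − 1] = ½[√307.0 − 1] = 8.26.
y₂ = 8.26 × 3.81 = 31.5 ft.
V₂ = q/y₂ = 261/31.5 = 8.29 ft/s. E₁ = y₁ + V₁²/2g = 76.7 ft; E₂ = y₂ + V₂²/2g = 32.5 ft. ΔE = E₁ − E₂ = 44.1 ft.
Q = q·b = 261 × 104 = 27144 cfs. P = γ·Q·ΔE/550 = 62.4 × 27144 × 44.1 / 550 = 135927 hp.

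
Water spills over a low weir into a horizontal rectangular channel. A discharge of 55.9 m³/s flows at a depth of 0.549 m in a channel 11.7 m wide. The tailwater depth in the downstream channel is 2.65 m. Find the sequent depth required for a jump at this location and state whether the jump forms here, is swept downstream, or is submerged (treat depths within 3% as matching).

q = Q/b = 55.9/11.7 = 4.78 m²/s; V₁ = q/y₁ = 8.70 m/s. Fr₁ = V₁/√(g·y₁) = 3.75.
Bélanger equation: y₂/y₁ = ½[√(1 + 8Fr₁²) − 1] = ½[√113.5 − 1] = 4.83.
y₂ = 4.83 × 0.549 = 2.65 m.
Tailwater y_tw = 2.65 m: y_tw ≈ y₂, so the jump forms here.

y₂ = 2.65 m; the jump forms here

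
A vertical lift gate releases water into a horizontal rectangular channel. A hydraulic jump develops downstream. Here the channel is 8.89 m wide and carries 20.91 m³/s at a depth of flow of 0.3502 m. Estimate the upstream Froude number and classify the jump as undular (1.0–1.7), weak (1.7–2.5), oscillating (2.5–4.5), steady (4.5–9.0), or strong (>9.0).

q = Q/b = 20.91/8.89 = 2.352 m²/s; V₁ = q/y₁ = 6.716 m/s. Fr₁ = V₁/√(g·y₁) = 3.624.
Fr₁ = 3.624 lies in the oscillating range.

Fr₁ = 3.624; oscillating jump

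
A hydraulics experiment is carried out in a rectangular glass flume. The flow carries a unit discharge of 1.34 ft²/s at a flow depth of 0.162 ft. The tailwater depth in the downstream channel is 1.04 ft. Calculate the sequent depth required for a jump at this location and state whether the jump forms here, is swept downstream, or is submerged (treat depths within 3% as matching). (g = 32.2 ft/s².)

V₁ = q/y₁ = 1.34/0.162 = 8.27 ft/s. Fr₁ = V₁/√(g·y₁) = 8.27/√(32.2×0.162) = 3.62.
From the momentum equation for a rectangular channel, y₂/y₁ = ½[√(1 + 8Fr₁²) − 1] = ½[√105.9 − 1] = 4.65.
y₂ = 4.65 × 0.162 = 0.753 ft.
Tailwater y_tw = 1.04 ft: y_tw > y₂, so the jump is submerged.

y₂ = 0.753 ft; the jump is submerged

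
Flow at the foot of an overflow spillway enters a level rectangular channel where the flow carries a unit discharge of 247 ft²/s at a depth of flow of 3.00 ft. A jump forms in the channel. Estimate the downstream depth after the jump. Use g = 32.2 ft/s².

y₂ = 34.1 ft

V₁ = q/y₁ = 247/3.00 = 82.3 ft/s. Fr₁ = V₁/√(g·y₁) = 82.3/√(32.2×3.00) = 8.38.
From the momentum equation for a rectangular channel, y₂/y₁ = ½[√(1 + 8Fr₁²) − 1] = ½[√562.4 − 1] = 11.4.
y₂ = 11.4 × 3.00 = 34.1 ft.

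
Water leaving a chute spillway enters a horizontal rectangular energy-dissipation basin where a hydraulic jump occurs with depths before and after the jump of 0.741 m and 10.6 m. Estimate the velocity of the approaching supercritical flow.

V₁ = 28.2 m/s

For a rectangular channel the momentum equation gives q² = ½·g·y₁·y₂·(y₁ + y₂) = ½×9.81×0.741×10.6×11.3 = 437.
q = √437 = 20.9 m²/s.
V₁ = q/y₁ = 20.9/0.741 = 28.2 m/s.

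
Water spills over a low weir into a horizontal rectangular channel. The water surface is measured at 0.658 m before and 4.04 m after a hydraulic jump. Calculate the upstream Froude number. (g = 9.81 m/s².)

Fr₁ = 4.68

For a rectangular channel the momentum equation gives q² = ½·g·y₁·y₂·(y₁ + y₂) = ½×9.81×0.658×4.04×4.70 = 61.3.
q = √61.3 = 7.83 m²/s.
V₁ = q/y₁ = 11.9 m/s; Fr₁ = V₁/√(g·y₁) = 4.68.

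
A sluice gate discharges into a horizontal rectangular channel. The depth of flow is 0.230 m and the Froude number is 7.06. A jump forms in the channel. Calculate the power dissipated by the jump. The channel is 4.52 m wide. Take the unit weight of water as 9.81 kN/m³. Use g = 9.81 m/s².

Fr₁ = 7.06 (given).
Sequent-depth ratio: y₂/y₁ = ½[√(1 + 8Fr₁²) − 1] = ½[√399.7 − 1] = 9.50.
y₂ = 9.50 × 0.230 = 2.18 m.
Head loss: ΔE = (y₂ − y₁)³/(4y₁y₂) = (2.18 − 0.230)³/(4×0.230×2.18) = 7.46/2.01 = 3.71 m.
V₁ = Fr₁·√(g·y₁) = 7.06×√(9.81×0.230) = 10.6 m/s; q = V₁·y₁ = 2.44 m²/s. Q = q·b = 2.44 × 4.52 = 11.0 m³/s. P = γ·Q·ΔE = 9.81 × 11.0 × 3.71 = 402 kW.

P = 402 kW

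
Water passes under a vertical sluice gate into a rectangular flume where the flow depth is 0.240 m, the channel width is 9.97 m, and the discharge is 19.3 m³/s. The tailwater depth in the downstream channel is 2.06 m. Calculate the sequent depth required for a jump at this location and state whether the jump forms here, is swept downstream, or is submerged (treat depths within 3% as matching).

q = Q/b = 19.3/9.97 = 1.94 m²/s; V₁ = q/y₁ = 8.07 m/s. Fr₁ = V₁/√(g·y₁) = 5.26.
By Bélanger, y₂/y₁ = ½[√(1 + 8Fr₁²) − 1] = ½[√222.1 − 1] = 6.95.
y₂ = 6.95 × 0.240 = 1.67 m.
Tailwater y_tw = 2.06 m: y_tw > y₂, so the jump is submerged.

y₂ = 1.67 m; the jump is submerged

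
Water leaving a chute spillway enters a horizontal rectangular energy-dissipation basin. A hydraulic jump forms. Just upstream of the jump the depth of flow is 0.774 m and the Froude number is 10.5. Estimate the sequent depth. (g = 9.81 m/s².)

y₂ = 11.1 m

Fr₁ = 10.5 (given).
Bélanger equation: y₂/y₁ = ½[√(1 + 8Fr₁²) − 1] = ½[√883.0 − 1] = 14.4.
y₂ = 14.4 × 0.774 = 11.1 m.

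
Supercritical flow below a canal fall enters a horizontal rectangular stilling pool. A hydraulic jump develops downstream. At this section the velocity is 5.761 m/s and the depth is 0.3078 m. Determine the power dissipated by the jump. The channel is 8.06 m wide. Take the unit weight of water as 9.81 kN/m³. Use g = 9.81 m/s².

P = 85.07 kW

Fr₁ = V₁/√(g·y₁) = 5.761/√(9.81×0.3078) = 3.315.
Sequent-depth ratio: y₂/y₁ = ½[√(1 + 8Fr₁²) − 1] = ½[√88.932 − 1] = 4.215.
y₂ = 4.215 × 0.3078 = 1.297 m.
Head loss: ΔE = (y₂ − y₁)³/(4y₁y₂) = (1.297 − 0.3078)³/(4×0.3078×1.297) = 0.9692/1.597 = 0.6068 m.
q = V₁·y₁ = 5.761 × 0.3078 = 1.773 m²/s. Q = q·b = 1.773 × 8.06 = 14.29 m³/s. P = γ·Q·ΔE = 9.81 × 14.29 × 0.6068 = 85.07 kW.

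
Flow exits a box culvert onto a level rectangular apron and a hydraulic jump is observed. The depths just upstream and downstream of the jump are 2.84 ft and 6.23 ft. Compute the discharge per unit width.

For a rectangular channel the momentum equation gives q² = ½·g·y₁·y₂·(y₁ + y₂) = ½×32.2×2.84×6.23×9.07 = 2584.
q = √2584 = 50.8 ft²/s.

q = 50.8 ft²/s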